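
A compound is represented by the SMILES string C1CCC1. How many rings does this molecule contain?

In SMILES, each pair of matching ring-closure digits denotes one ring-closing bond; the number of such bonds equals the number of independent rings.
Ring-closure bonds here: 1.

1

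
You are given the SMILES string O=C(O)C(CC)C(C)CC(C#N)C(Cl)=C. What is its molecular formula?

C11H16ClNO2

Walk through each heavy atom and fill implicit hydrogens from standard valence (C 4, N 3, O 2, S 2, halogen 1):
  atom 1: O, bond orders sum to 2 (valence 2) → 0 H
  atom 2: C, bond orders sum to 4 (valence 4) → 0 H
  atom 3: O, bond orders sum to 1 (valence 2) → 1 H
  atom 4: C, bond orders sum to 3 (valence 4) → 1 H
  atom 5: C, bond orders sum to 2 (valence 4) → 2 H
  atom 6: C, bond orders sum to 1 (valence 4) → 3 H
  atom 7: C, bond orders sum to 3 (valence 4) → 1 H
  atom 8: C, bond orders sum to 1 (valence 4) → 3 H
  atom 9: C, bond orders sum to 2 (valence 4) → 2 H
  atom 10: C, bond orders sum to 3 (valence 4) → 1 H
  atom 11: C, bond orders sum to 4 (valence 4) → 0 H
  atom 12: N, bond orders sum to 3 (valence 3) → 0 H
  atom 13: C, bond orders sum to 4 (valence 4) → 0 H
  atom 14: Cl (halogen, monovalent) → 0 H
  atom 15: C, bond orders sum to 2 (valence 4) → 2 H
Totals → C:11, H:16, Cl:1, N:1, O:2.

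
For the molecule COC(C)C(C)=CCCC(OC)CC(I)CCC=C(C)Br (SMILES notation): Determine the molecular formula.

C17H30BrIO2

Walk through each heavy atom and fill implicit hydrogens from standard valence (C 4, N 3, O 2, S 2, halogen 1):
  atom 1: C, bond orders sum to 1 (valence 4) → 3 H
  atom 2: O, bond orders sum to 2 (valence 2) → 0 H
  atom 3: C, bond orders sum to 3 (valence 4) → 1 H
  atom 4: C, bond orders sum to 1 (valence 4) → 3 H
  atom 5: C, bond orders sum to 4 (valence 4) → 0 H
  atom 6: C, bond orders sum to 1 (valence 4) → 3 H
  atom 7: C, bond orders sum to 3 (valence 4) → 1 H
  atom 8: C, bond orders sum to 2 (valence 4) → 2 H
  atom 9: C, bond orders sum to 2 (valence 4) → 2 H
  atom 10: C, bond orders sum to 3 (valence 4) → 1 H
  atom 11: O, bond orders sum to 2 (valence 2) → 0 H
  atom 12: C, bond orders sum to 1 (valence 4) → 3 H
  atom 13: C, bond orders sum to 2 (valence 4) → 2 H
  atom 14: C, bond orders sum to 3 (valence 4) → 1 H
  atom 15: I (halogen, monovalent) → 0 H
  atom 16: C, bond orders sum to 2 (valence 4) → 2 H
  atom 17: C, bond orders sum to 2 (valence 4) → 2 H
  atom 18: C, bond orders sum to 3 (valence 4) → 1 H
  atom 19: C, bond orders sum to 4 (valence 4) → 0 H
  atom 20: C, bond orders sum to 1 (valence 4) → 3 H
  atom 21: Br (halogen, monovalent) → 0 H
Totals → C:17, H:30, Br:1, I:1, O:2.
In Hill order: C17H30BrIO2.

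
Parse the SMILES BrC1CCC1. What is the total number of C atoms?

Count every carbon token in the SMILES (each C, including those in ring-closure positions and inside branches).
Carbon count: 4.

4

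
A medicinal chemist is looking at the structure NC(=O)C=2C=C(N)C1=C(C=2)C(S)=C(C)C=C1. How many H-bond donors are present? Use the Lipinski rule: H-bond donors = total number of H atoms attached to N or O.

Donors: find every N or O and count the H atoms it carries.
  atom 1 (N): bond orders sum to 1 → 2 H
  atom 3 (O): bond orders sum to 2 → 0 H
  atom 7 (N): bond orders sum to 1 → 2 H
Lipinski HBD = 4.

4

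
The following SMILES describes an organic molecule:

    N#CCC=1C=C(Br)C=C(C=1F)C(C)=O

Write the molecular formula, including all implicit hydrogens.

C10H7BrFNO

Walk through each heavy atom and fill implicit hydrogens from standard valence (C 4, N 3, O 2, S 2, halogen 1):
  atom 1: N, bond orders sum to 3 (valence 3) → 0 H
  atom 2: C, bond orders sum to 4 (valence 4) → 0 H
  atom 3: C, bond orders sum to 2 (valence 4) → 2 H
  atom 4: C, bond orders sum to 4 (valence 4) → 0 H
  atom 5: C, bond orders sum to 3 (valence 4) → 1 H
  atom 6: C, bond orders sum to 4 (valence 4) → 0 H
  atom 7: Br (halogen, monovalent) → 0 H
  atom 8: C, bond orders sum to 3 (valence 4) → 1 H
  atom 9: C, bond orders sum to 4 (valence 4) → 0 H
  atom 10: C, bond orders sum to 4 (valence 4) → 0 H
  atom 11: F (halogen, monovalent) → 0 H
  atom 12: C, bond orders sum to 4 (valence 4) → 0 H
  atom 13: C, bond orders sum to 1 (valence 4) → 3 H
  atom 14: O, bond orders sum to 2 (valence 2) → 0 H
Totals → C:10, H:7, Br:1, F:1, N:1, O:1.
In Hill order: C10H7BrFNO.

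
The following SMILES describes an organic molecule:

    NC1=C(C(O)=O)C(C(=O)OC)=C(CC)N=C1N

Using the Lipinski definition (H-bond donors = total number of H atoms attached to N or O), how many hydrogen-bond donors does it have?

5

Donors: find every N or O and count the H atoms it carries.
  atom 1 (N): bond orders sum to 1 → 2 H
  atom 5 (O): bond orders sum to 1 → 1 H
  atom 6 (O): bond orders sum to 2 → 0 H
  atom 9 (O): bond orders sum to 2 → 0 H
  atom 10 (O): bond orders sum to 2 → 0 H
  atom 15 (N): bond orders sum to 3 → 0 H
  atom 17 (N): bond orders sum to 1 → 2 H
Lipinski HBD = 5.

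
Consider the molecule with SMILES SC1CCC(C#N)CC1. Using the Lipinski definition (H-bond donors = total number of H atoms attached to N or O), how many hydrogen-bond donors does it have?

Donors: find every N or O and count the H atoms it carries.
  atom 7 (N): bond orders sum to 3 → 0 H
Lipinski HBD = 0.

0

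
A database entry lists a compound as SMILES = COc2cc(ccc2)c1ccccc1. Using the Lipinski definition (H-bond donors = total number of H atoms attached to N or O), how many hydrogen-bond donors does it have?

Donors: find every N or O and count the H atoms it carries.
  atom 2 (O): bond orders sum to 2 → 0 H
Lipinski HBD = 0.

0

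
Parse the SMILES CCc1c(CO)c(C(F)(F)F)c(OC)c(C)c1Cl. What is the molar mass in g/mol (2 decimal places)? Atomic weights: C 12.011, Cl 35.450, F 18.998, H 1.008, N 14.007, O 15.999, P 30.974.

First, the molecular formula is C12H14ClF3O2 (counting implicit H from valence).
  C: 12 × 12.011 = 144.132
  Cl: 1 × 35.450 = 35.450
  F: 3 × 18.998 = 56.994
  H: 14 × 1.008 = 14.112
  O: 2 × 15.999 = 31.998
Sum: 12×12.011 + 1×35.450 + 3×18.998 + 14×1.008 + 2×15.999 = 282.686 → 282.69 g/mol.

282.69 g/mol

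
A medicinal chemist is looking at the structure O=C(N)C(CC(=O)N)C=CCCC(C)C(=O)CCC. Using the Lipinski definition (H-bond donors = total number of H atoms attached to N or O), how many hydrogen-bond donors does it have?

Donors: find every N or O and count the H atoms it carries.
  atom 1 (O): bond orders sum to 2 → 0 H
  atom 3 (N): bond orders sum to 1 → 2 H
  atom 7 (O): bond orders sum to 2 → 0 H
  atom 8 (N): bond orders sum to 1 → 2 H
  atom 16 (O): bond orders sum to 2 → 0 H
Lipinski HBD = 4.

4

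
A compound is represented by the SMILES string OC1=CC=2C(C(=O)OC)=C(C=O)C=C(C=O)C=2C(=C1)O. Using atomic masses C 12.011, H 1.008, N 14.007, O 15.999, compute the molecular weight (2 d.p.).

274.23 g/mol

First, the molecular formula is C14H10O6 (counting implicit H from valence).
  C: 14 × 12.011 = 168.154
  H: 10 × 1.008 = 10.080
  O: 6 × 15.999 = 95.994
Sum: 14×12.011 + 10×1.008 + 6×15.999 = 274.228 → 274.23 g/mol.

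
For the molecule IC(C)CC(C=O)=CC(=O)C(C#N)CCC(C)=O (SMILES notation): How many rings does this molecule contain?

In SMILES, each pair of matching ring-closure digits denotes one ring-closing bond; the number of such bonds equals the number of independent rings.
Ring-closure bonds here: 0.

0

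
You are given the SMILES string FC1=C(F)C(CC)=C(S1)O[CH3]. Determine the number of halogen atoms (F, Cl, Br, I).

Halogen atoms appear at heavy-atom positions 1, 4 (2×F).
Other groups present: 1 ether.
Halogen count: 2.

2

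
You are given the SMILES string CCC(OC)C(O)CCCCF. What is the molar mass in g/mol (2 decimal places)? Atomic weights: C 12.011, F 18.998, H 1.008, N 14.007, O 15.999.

178.25 g/mol

First, the molecular formula is C9H19FO2 (counting implicit H from valence).
  C: 9 × 12.011 = 108.099
  F: 1 × 18.998 = 18.998
  H: 19 × 1.008 = 19.152
  O: 2 × 15.999 = 31.998
Sum: 9×12.011 + 1×18.998 + 19×1.008 + 2×15.999 = 178.247 → 178.25 g/mol.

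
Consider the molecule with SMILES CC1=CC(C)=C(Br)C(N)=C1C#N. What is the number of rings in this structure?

1

In SMILES, each pair of matching ring-closure digits denotes one ring-closing bond; the number of such bonds equals the number of independent rings.
Ring-closure bonds here: 1.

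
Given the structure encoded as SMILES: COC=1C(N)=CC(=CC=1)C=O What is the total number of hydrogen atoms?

9

Walk through each heavy atom and fill implicit hydrogens from standard valence (C 4, N 3, O 2, S 2, halogen 1):
  atom 1: C, bond orders sum to 1 (valence 4) → 3 H
  atom 2: O, bond orders sum to 2 (valence 2) → 0 H
  atom 3: C, bond orders sum to 4 (valence 4) → 0 H
  atom 4: C, bond orders sum to 4 (valence 4) → 0 H
  atom 5: N, bond orders sum to 1 (valence 3) → 2 H
  atom 6: C, bond orders sum to 3 (valence 4) → 1 H
  atom 7: C, bond orders sum to 4 (valence 4) → 0 H
  atom 8: C, bond orders sum to 3 (valence 4) → 1 H
  atom 9: C, bond orders sum to 3 (valence 4) → 1 H
  atom 10: C, bond orders sum to 3 (valence 4) → 1 H
  atom 11: O, bond orders sum to 2 (valence 2) → 0 H
Total hydrogens: 9.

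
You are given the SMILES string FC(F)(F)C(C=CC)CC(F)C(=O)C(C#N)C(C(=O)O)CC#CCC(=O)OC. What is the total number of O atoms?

Scan the SMILES for O atoms (remember two-letter symbols like Cl and Br are single atoms).
Oxygen count: 5.

5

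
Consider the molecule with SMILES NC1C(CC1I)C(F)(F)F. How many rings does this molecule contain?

1

In SMILES, each pair of matching ring-closure digits denotes one ring-closing bond; the number of such bonds equals the number of independent rings.
Ring-closure bonds here: 1.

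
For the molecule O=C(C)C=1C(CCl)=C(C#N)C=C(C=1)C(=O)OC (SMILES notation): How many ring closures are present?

1

In SMILES, each pair of matching ring-closure digits denotes one ring-closing bond; the number of such bonds equals the number of independent rings.
Ring-closure bonds here: 1.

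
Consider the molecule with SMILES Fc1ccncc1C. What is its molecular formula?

C6H6FN

Walk through each heavy atom and fill implicit hydrogens from standard valence (C 4, N 3, O 2, S 2, halogen 1); for lowercase aromatic atoms, an aromatic c carries 1 H when it has two neighbours and 0 H with three, and aromatic n carries 0 H:
  atom 1: F (halogen, monovalent) → 0 H
  atom 2: aromatic c, 3 neighbours → 0 H
  atom 3: aromatic c, 2 neighbours → 1 H
  atom 4: aromatic c, 2 neighbours → 1 H
  atom 5: aromatic n, 2 neighbours → 0 H
  atom 6: aromatic c, 2 neighbours → 1 H
  atom 7: aromatic c, 3 neighbours → 0 H
  atom 8: C, bond orders sum to 1 (valence 4) → 3 H
Totals → C:6, H:6, F:1, N:1.
In Hill order: C6H6FN.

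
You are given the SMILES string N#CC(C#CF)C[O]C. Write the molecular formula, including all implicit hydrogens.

C6H6FNO

Walk through each heavy atom and fill implicit hydrogens from standard valence (C 4, N 3, O 2, S 2, halogen 1):
  atom 1: N, bond orders sum to 3 (valence 3) → 0 H
  atom 2: C, bond orders sum to 4 (valence 4) → 0 H
  atom 3: C, bond orders sum to 3 (valence 4) → 1 H
  atom 4: C, bond orders sum to 4 (valence 4) → 0 H
  atom 5: C, bond orders sum to 4 (valence 4) → 0 H
  atom 6: F (halogen, monovalent) → 0 H
  atom 7: C, bond orders sum to 2 (valence 4) → 2 H
  atom 8: O with explicit H count 0
  atom 9: C, bond orders sum to 1 (valence 4) → 3 H
Totals → C:6, H:6, F:1, N:1, O:1.
In Hill order: C6H6FNO.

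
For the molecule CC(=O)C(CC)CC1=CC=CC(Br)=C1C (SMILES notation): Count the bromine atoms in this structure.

1

Scan the SMILES for Br atoms (remember two-letter symbols like Cl and Br are single atoms).
Bromine count: 1.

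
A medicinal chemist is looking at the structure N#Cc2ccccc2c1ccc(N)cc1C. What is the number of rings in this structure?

In SMILES, each pair of matching ring-closure digits denotes one ring-closing bond; the number of such bonds equals the number of independent rings.
Ring-closure bonds here: 2.

2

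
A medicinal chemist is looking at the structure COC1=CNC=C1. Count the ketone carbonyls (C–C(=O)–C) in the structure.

0

Scan the SMILES for the ketone motif — none present.
Groups that are present: 1 ether.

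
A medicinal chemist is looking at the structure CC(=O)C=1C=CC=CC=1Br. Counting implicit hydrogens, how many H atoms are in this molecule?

7

Walk through each heavy atom and fill implicit hydrogens from standard valence (C 4, N 3, O 2, S 2, halogen 1):
  atom 1: C, bond orders sum to 1 (valence 4) → 3 H
  atom 2: C, bond orders sum to 4 (valence 4) → 0 H
  atom 3: O, bond orders sum to 2 (valence 2) → 0 H
  atom 4: C, bond orders sum to 4 (valence 4) → 0 H
  atom 5: C, bond orders sum to 3 (valence 4) → 1 H
  atom 6: C, bond orders sum to 3 (valence 4) → 1 H
  atom 7: C, bond orders sum to 3 (valence 4) → 1 H
  atom 8: C, bond orders sum to 3 (valence 4) → 1 H
  atom 9: C, bond orders sum to 4 (valence 4) → 0 H
  atom 10: Br (halogen, monovalent) → 0 H
Total hydrogens: 7.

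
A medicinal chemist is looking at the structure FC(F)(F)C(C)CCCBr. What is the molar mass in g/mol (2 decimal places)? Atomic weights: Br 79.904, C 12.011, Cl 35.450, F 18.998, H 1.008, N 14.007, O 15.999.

First, the molecular formula is C6H10BrF3 (counting implicit H from valence).
  Br: 1 × 79.904 = 79.904
  C: 6 × 12.011 = 72.066
  F: 3 × 18.998 = 56.994
  H: 10 × 1.008 = 10.080
Sum: 1×79.904 + 6×12.011 + 3×18.998 + 10×1.008 = 219.044 → 219.04 g/mol.

219.04 g/mol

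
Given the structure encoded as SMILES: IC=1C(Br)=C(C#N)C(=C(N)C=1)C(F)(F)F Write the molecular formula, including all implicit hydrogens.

Walk through each heavy atom and fill implicit hydrogens from standard valence (C 4, N 3, O 2, S 2, halogen 1):
  atom 1: I (halogen, monovalent) → 0 H
  atom 2: C, bond orders sum to 4 (valence 4) → 0 H
  atom 3: C, bond orders sum to 4 (valence 4) → 0 H
  atom 4: Br (halogen, monovalent) → 0 H
  atom 5: C, bond orders sum to 4 (valence 4) → 0 H
  atom 6: C, bond orders sum to 4 (valence 4) → 0 H
  atom 7: N, bond orders sum to 3 (valence 3) → 0 H
  atom 8: C, bond orders sum to 4 (valence 4) → 0 H
  atom 9: C, bond orders sum to 4 (valence 4) → 0 H
  atom 10: N, bond orders sum to 1 (valence 3) → 2 H
  atom 11: C, bond orders sum to 3 (valence 4) → 1 H
  atom 12: C, bond orders sum to 4 (valence 4) → 0 H
  atom 13: F (halogen, monovalent) → 0 H
  atom 14: F (halogen, monovalent) → 0 H
  atom 15: F (halogen, monovalent) → 0 H
Totals → C:8, H:3, Br:1, F:3, I:1, N:2.
In Hill order: C8H3BrF3IN2.

C8H3BrF3IN2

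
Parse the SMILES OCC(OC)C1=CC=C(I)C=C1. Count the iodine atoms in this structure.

1

Scan the SMILES for I atoms (remember two-letter symbols like Cl and Br are single atoms).
Iodine count: 1.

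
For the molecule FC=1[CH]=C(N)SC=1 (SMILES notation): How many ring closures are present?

1

In SMILES, each pair of matching ring-closure digits denotes one ring-closing bond; the number of such bonds equals the number of independent rings.
Ring-closure bonds here: 1.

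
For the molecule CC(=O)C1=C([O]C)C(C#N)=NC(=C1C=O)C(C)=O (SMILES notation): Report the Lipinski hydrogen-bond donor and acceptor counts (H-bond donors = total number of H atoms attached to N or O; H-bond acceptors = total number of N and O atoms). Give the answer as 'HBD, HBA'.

0, 6

Donors: find every N or O and count the H atoms it carries.
  atom 3 (O): bond orders sum to 2 → 0 H
  atom 6 (O): bond orders sum to 2 → 0 H
  atom 10 (N): bond orders sum to 3 → 0 H
  atom 11 (N): bond orders sum to 3 → 0 H
  atom 15 (O): bond orders sum to 2 → 0 H
  atom 18 (O): bond orders sum to 2 → 0 H
Lipinski HBD = 0.
Acceptors: N atoms = 2, O atoms = 4 → HBA = 6.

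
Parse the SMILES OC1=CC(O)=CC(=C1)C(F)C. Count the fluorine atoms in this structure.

Scan the SMILES for F atoms (remember two-letter symbols like Cl and Br are single atoms).
Fluorine count: 1.

1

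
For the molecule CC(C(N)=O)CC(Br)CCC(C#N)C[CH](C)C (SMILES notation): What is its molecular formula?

C13H23BrN2O

Walk through each heavy atom and fill implicit hydrogens from standard valence (C 4, N 3, O 2, S 2, halogen 1):
  atom 1: C, bond orders sum to 1 (valence 4) → 3 H
  atom 2: C, bond orders sum to 3 (valence 4) → 1 H
  atom 3: C, bond orders sum to 4 (valence 4) → 0 H
  atom 4: N, bond orders sum to 1 (valence 3) → 2 H
  atom 5: O, bond orders sum to 2 (valence 2) → 0 H
  atom 6: C, bond orders sum to 2 (valence 4) → 2 H
  atom 7: C, bond orders sum to 3 (valence 4) → 1 H
  atom 8: Br (halogen, monovalent) → 0 H
  atom 9: C, bond orders sum to 2 (valence 4) → 2 H
  atom 10: C, bond orders sum to 2 (valence 4) → 2 H
  atom 11: C, bond orders sum to 3 (valence 4) → 1 H
  atom 12: C, bond orders sum to 4 (valence 4) → 0 H
  atom 13: N, bond orders sum to 3 (valence 3) → 0 H
  atom 14: C, bond orders sum to 2 (valence 4) → 2 H
  atom 15: C with explicit H count 1
  atom 16: C, bond orders sum to 1 (valence 4) → 3 H
  atom 17: C, bond orders sum to 1 (valence 4) → 3 H
Totals → C:13, H:23, Br:1, N:2, O:1.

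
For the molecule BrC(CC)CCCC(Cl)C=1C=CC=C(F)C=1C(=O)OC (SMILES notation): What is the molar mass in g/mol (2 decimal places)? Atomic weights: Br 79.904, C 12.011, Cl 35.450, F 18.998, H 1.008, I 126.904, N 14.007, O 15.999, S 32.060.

365.67 g/mol

First, the molecular formula is C15H19BrClFO2 (counting implicit H from valence).
  Br: 1 × 79.904 = 79.904
  C: 15 × 12.011 = 180.165
  Cl: 1 × 35.450 = 35.450
  F: 1 × 18.998 = 18.998
  H: 19 × 1.008 = 19.152
  O: 2 × 15.999 = 31.998
Sum: 1×79.904 + 15×12.011 + 1×35.450 + 1×18.998 + 19×1.008 + 2×15.999 = 365.667 → 365.67 g/mol.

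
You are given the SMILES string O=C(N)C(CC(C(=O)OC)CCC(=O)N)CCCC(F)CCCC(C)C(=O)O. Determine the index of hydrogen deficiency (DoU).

4

Degree of unsaturation = (number of rings) + (number of π bonds).
Ring closures in the SMILES: 0.
π bonds: 4 double bonds (each 1 DoU) → 4 DoU from unsaturation.
Total DoU = 0 + 4 = 4.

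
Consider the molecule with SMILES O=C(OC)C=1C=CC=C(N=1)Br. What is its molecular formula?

C7H6BrNO2

Walk through each heavy atom and fill implicit hydrogens from standard valence (C 4, N 3, O 2, S 2, halogen 1):
  atom 1: O, bond orders sum to 2 (valence 2) → 0 H
  atom 2: C, bond orders sum to 4 (valence 4) → 0 H
  atom 3: O, bond orders sum to 2 (valence 2) → 0 H
  atom 4: C, bond orders sum to 1 (valence 4) → 3 H
  atom 5: C, bond orders sum to 4 (valence 4) → 0 H
  atom 6: C, bond orders sum to 3 (valence 4) → 1 H
  atom 7: C, bond orders sum to 3 (valence 4) → 1 H
  atom 8: C, bond orders sum to 3 (valence 4) → 1 H
  atom 9: C, bond orders sum to 4 (valence 4) → 0 H
  atom 10: N, bond orders sum to 3 (valence 3) → 0 H
  atom 11: Br (halogen, monovalent) → 0 H
Totals → C:7, H:6, Br:1, N:1, O:2.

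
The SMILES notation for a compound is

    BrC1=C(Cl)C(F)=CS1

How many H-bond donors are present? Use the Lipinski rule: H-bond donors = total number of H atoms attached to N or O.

0

Donors: find every N or O and count the H atoms it carries.
  (no N or O atoms present)
Lipinski HBD = 0.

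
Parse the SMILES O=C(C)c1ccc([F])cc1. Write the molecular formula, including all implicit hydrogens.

Walk through each heavy atom and fill implicit hydrogens from standard valence (C 4, N 3, O 2, S 2, halogen 1); for lowercase aromatic atoms, an aromatic c carries 1 H when it has two neighbours and 0 H with three, and aromatic n carries 0 H:
  atom 1: O, bond orders sum to 2 (valence 2) → 0 H
  atom 2: C, bond orders sum to 4 (valence 4) → 0 H
  atom 3: C, bond orders sum to 1 (valence 4) → 3 H
  atom 4: aromatic c, 3 neighbours → 0 H
  atom 5: aromatic c, 2 neighbours → 1 H
  atom 6: aromatic c, 2 neighbours → 1 H
  atom 7: aromatic c, 3 neighbours → 0 H
  atom 8: F with explicit H count 0
  atom 9: aromatic c, 2 neighbours → 1 H
  atom 10: aromatic c, 2 neighbours → 1 H
Totals → C:8, H:7, F:1, O:1.

C8H7FO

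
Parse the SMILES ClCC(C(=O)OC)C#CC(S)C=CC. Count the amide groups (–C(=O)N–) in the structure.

0

Scan the SMILES for the amide motif — none present.
Groups that are present: 1 alkene, 1 alkyne, 1 ester, 1 thiol.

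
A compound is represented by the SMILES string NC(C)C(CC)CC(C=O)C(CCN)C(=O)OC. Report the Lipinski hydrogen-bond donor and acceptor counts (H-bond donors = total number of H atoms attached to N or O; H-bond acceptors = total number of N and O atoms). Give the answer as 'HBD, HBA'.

Donors: find every N or O and count the H atoms it carries.
  atom 1 (N): bond orders sum to 1 → 2 H
  atom 10 (O): bond orders sum to 2 → 0 H
  atom 14 (N): bond orders sum to 1 → 2 H
  atom 16 (O): bond orders sum to 2 → 0 H
  atom 17 (O): bond orders sum to 2 → 0 H
Lipinski HBD = 4.
Acceptors: N atoms = 2, O atoms = 3 → HBA = 5.

4, 5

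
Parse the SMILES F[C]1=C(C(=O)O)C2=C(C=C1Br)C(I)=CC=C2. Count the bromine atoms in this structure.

Scan the SMILES for Br atoms (remember two-letter symbols like Cl and Br are single atoms).
Bromine count: 1.

1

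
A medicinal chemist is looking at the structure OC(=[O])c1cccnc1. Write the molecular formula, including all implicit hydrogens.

C6H5NO2

Walk through each heavy atom and fill implicit hydrogens from standard valence (C 4, N 3, O 2, S 2, halogen 1); for lowercase aromatic atoms, an aromatic c carries 1 H when it has two neighbours and 0 H with three, and aromatic n carries 0 H:
  atom 1: O, bond orders sum to 1 (valence 2) → 1 H
  atom 2: C, bond orders sum to 4 (valence 4) → 0 H
  atom 3: O with explicit H count 0
  atom 4: aromatic c, 3 neighbours → 0 H
  atom 5: aromatic c, 2 neighbours → 1 H
  atom 6: aromatic c, 2 neighbours → 1 H
  atom 7: aromatic c, 2 neighbours → 1 H
  atom 8: aromatic n, 2 neighbours → 0 H
  atom 9: aromatic c, 2 neighbours → 1 H
Totals → C:6, H:5, N:1, O:2.
In Hill order: C6H5NO2.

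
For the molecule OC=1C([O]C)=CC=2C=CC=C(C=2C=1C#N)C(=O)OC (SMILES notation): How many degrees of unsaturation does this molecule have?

10

Degree of unsaturation = (number of rings) + (number of π bonds).
Ring closures in the SMILES: 2.
π bonds: 6 double bonds (each 1 DoU), 1 triple bond (each 2 DoU) → 8 DoU from unsaturation.
Total DoU = 2 + 8 = 10.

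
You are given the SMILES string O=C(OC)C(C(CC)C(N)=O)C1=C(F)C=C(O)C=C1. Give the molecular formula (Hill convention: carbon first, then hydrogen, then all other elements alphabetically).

C13H16FNO4

Walk through each heavy atom and fill implicit hydrogens from standard valence (C 4, N 3, O 2, S 2, halogen 1):
  atom 1: O, bond orders sum to 2 (valence 2) → 0 H
  atom 2: C, bond orders sum to 4 (valence 4) → 0 H
  atom 3: O, bond orders sum to 2 (valence 2) → 0 H
  atom 4: C, bond orders sum to 1 (valence 4) → 3 H
  atom 5: C, bond orders sum to 3 (valence 4) → 1 H
  atom 6: C, bond orders sum to 3 (valence 4) → 1 H
  atom 7: C, bond orders sum to 2 (valence 4) → 2 H
  atom 8: C, bond orders sum to 1 (valence 4) → 3 H
  atom 9: C, bond orders sum to 4 (valence 4) → 0 H
  atom 10: N, bond orders sum to 1 (valence 3) → 2 H
  atom 11: O, bond orders sum to 2 (valence 2) → 0 H
  atom 12: C, bond orders sum to 4 (valence 4) → 0 H
  atom 13: C, bond orders sum to 4 (valence 4) → 0 H
  atom 14: F (halogen, monovalent) → 0 H
  atom 15: C, bond orders sum to 3 (valence 4) → 1 H
  atom 16: C, bond orders sum to 4 (valence 4) → 0 H
  atom 17: O, bond orders sum to 1 (valence 2) → 1 H
  atom 18: C, bond orders sum to 3 (valence 4) → 1 H
  atom 19: C, bond orders sum to 3 (valence 4) → 1 H
Totals → C:13, H:16, F:1, N:1, O:4.
In Hill order: C13H16FNO4.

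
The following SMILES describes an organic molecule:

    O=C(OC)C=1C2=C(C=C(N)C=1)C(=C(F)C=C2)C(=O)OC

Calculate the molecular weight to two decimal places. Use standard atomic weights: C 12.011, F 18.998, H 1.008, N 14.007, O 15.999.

First, the molecular formula is C14H12FNO4 (counting implicit H from valence).
  C: 14 × 12.011 = 168.154
  F: 1 × 18.998 = 18.998
  H: 12 × 1.008 = 12.096
  N: 1 × 14.007 = 14.007
  O: 4 × 15.999 = 63.996
Sum: 14×12.011 + 1×18.998 + 12×1.008 + 1×14.007 + 4×15.999 = 277.251 → 277.25 g/mol.

277.25 g/mol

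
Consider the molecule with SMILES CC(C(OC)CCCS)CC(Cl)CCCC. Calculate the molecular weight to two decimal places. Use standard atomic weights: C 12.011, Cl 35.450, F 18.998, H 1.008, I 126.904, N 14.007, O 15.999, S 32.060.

266.87 g/mol

First, the molecular formula is C13H27ClOS (counting implicit H from valence).
  C: 13 × 12.011 = 156.143
  Cl: 1 × 35.450 = 35.450
  H: 27 × 1.008 = 27.216
  O: 1 × 15.999 = 15.999
  S: 1 × 32.060 = 32.060
Sum: 13×12.011 + 1×35.450 + 27×1.008 + 1×15.999 + 1×32.060 = 266.868 → 266.87 g/mol.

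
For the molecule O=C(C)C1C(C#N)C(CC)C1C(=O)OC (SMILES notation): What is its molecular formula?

C11H15NO3

Walk through each heavy atom and fill implicit hydrogens from standard valence (C 4, N 3, O 2, S 2, halogen 1):
  atom 1: O, bond orders sum to 2 (valence 2) → 0 H
  atom 2: C, bond orders sum to 4 (valence 4) → 0 H
  atom 3: C, bond orders sum to 1 (valence 4) → 3 H
  atom 4: C, bond orders sum to 3 (valence 4) → 1 H
  atom 5: C, bond orders sum to 3 (valence 4) → 1 H
  atom 6: C, bond orders sum to 4 (valence 4) → 0 H
  atom 7: N, bond orders sum to 3 (valence 3) → 0 H
  atom 8: C, bond orders sum to 3 (valence 4) → 1 H
  atom 9: C, bond orders sum to 2 (valence 4) → 2 H
  atom 10: C, bond orders sum to 1 (valence 4) → 3 H
  atom 11: C, bond orders sum to 3 (valence 4) → 1 H
  atom 12: C, bond orders sum to 4 (valence 4) → 0 H
  atom 13: O, bond orders sum to 2 (valence 2) → 0 H
  atom 14: O, bond orders sum to 2 (valence 2) → 0 H
  atom 15: C, bond orders sum to 1 (valence 4) → 3 H
Totals → C:11, H:15, N:1, O:3.
In Hill order: C11H15NO3.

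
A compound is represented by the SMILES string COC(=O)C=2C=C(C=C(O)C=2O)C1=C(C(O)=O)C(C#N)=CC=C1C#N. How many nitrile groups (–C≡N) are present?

The nitrile motif appears at heavy-atom positions 19, 24 in the SMILES.
Other groups present: 1 carboxylic acid, 1 ester, 2 hydroxyl.
Nitrile count: 2.

2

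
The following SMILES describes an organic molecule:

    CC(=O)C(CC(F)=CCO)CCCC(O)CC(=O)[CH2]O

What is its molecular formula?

Walk through each heavy atom and fill implicit hydrogens from standard valence (C 4, N 3, O 2, S 2, halogen 1):
  atom 1: C, bond orders sum to 1 (valence 4) → 3 H
  atom 2: C, bond orders sum to 4 (valence 4) → 0 H
  atom 3: O, bond orders sum to 2 (valence 2) → 0 H
  atom 4: C, bond orders sum to 3 (valence 4) → 1 H
  atom 5: C, bond orders sum to 2 (valence 4) → 2 H
  atom 6: C, bond orders sum to 4 (valence 4) → 0 H
  atom 7: F (halogen, monovalent) → 0 H
  atom 8: C, bond orders sum to 3 (valence 4) → 1 H
  atom 9: C, bond orders sum to 2 (valence 4) → 2 H
  atom 10: O, bond orders sum to 1 (valence 2) → 1 H
  atom 11: C, bond orders sum to 2 (valence 4) → 2 H
  atom 12: C, bond orders sum to 2 (valence 4) → 2 H
  atom 13: C, bond orders sum to 2 (valence 4) → 2 H
  atom 14: C, bond orders sum to 3 (valence 4) → 1 H
  atom 15: O, bond orders sum to 1 (valence 2) → 1 H
  atom 16: C, bond orders sum to 2 (valence 4) → 2 H
  atom 17: C, bond orders sum to 4 (valence 4) → 0 H
  atom 18: O, bond orders sum to 2 (valence 2) → 0 H
  atom 19: C with explicit H count 2
  atom 20: O, bond orders sum to 1 (valence 2) → 1 H
Totals → C:14, H:23, F:1, O:5.

C14H23FO5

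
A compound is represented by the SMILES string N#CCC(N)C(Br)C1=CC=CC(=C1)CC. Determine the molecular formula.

Walk through each heavy atom and fill implicit hydrogens from standard valence (C 4, N 3, O 2, S 2, halogen 1):
  atom 1: N, bond orders sum to 3 (valence 3) → 0 H
  atom 2: C, bond orders sum to 4 (valence 4) → 0 H
  atom 3: C, bond orders sum to 2 (valence 4) → 2 H
  atom 4: C, bond orders sum to 3 (valence 4) → 1 H
  atom 5: N, bond orders sum to 1 (valence 3) → 2 H
  atom 6: C, bond orders sum to 3 (valence 4) → 1 H
  atom 7: Br (halogen, monovalent) → 0 H
  atom 8: C, bond orders sum to 4 (valence 4) → 0 H
  atom 9: C, bond orders sum to 3 (valence 4) → 1 H
  atom 10: C, bond orders sum to 3 (valence 4) → 1 H
  atom 11: C, bond orders sum to 3 (valence 4) → 1 H
  atom 12: C, bond orders sum to 4 (valence 4) → 0 H
  atom 13: C, bond orders sum to 3 (valence 4) → 1 H
  atom 14: C, bond orders sum to 2 (valence 4) → 2 H
  atom 15: C, bond orders sum to 1 (valence 4) → 3 H
Totals → C:12, H:15, Br:1, N:2.

C12H15BrN2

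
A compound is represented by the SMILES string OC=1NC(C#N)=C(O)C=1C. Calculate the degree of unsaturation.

5

Molecular formula: C6H6N2O2.
DoU = (2C + 2 + N − H − X) / 2, where X is the halogen count and O/S are ignored.
    = (2·6 + 2 + 2 − 6 − 0) / 2 = 10 / 2 = 5.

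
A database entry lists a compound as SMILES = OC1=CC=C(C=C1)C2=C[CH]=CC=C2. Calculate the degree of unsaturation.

Molecular formula: C12H10O.
DoU = (2C + 2 + N − H − X) / 2, where X is the halogen count and O/S are ignored.
    = (2·12 + 2 + 0 − 10 − 0) / 2 = 16 / 2 = 8.

8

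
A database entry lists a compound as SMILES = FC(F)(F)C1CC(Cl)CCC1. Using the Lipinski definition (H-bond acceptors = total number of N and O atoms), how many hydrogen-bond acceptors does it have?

0

N atoms: 0; O atoms: 0.
Lipinski HBA = 0 + 0 = 0.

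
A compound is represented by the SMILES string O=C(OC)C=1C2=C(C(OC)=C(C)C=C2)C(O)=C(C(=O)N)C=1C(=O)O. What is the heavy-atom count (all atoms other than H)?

24

Every atom symbol written in the SMILES (organic subset) is one heavy atom; implicit H are not written.
Heavy atoms by element → C:16, N:1, O:7.
Total: 24.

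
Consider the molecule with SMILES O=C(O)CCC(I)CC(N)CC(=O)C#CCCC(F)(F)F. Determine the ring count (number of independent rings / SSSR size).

In SMILES, each pair of matching ring-closure digits denotes one ring-closing bond; the number of such bonds equals the number of independent rings.
Ring-closure bonds here: 0.

0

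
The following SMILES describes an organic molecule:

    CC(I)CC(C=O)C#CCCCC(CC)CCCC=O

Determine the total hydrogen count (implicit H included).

27

Walk through each heavy atom and fill implicit hydrogens from standard valence (C 4, N 3, O 2, S 2, halogen 1):
  atom 1: C, bond orders sum to 1 (valence 4) → 3 H
  atom 2: C, bond orders sum to 3 (valence 4) → 1 H
  atom 3: I (halogen, monovalent) → 0 H
  atom 4: C, bond orders sum to 2 (valence 4) → 2 H
  atom 5: C, bond orders sum to 3 (valence 4) → 1 H
  atom 6: C, bond orders sum to 3 (valence 4) → 1 H
  atom 7: O, bond orders sum to 2 (valence 2) → 0 H
  atom 8: C, bond orders sum to 4 (valence 4) → 0 H
  atom 9: C, bond orders sum to 4 (valence 4) → 0 H
  atom 10: C, bond orders sum to 2 (valence 4) → 2 H
  atom 11: C, bond orders sum to 2 (valence 4) → 2 H
  atom 12: C, bond orders sum to 2 (valence 4) → 2 H
  atom 13: C, bond orders sum to 3 (valence 4) → 1 H
  atom 14: C, bond orders sum to 2 (valence 4) → 2 H
  atom 15: C, bond orders sum to 1 (valence 4) → 3 H
  atom 16: C, bond orders sum to 2 (valence 4) → 2 H
  atom 17: C, bond orders sum to 2 (valence 4) → 2 H
  atom 18: C, bond orders sum to 2 (valence 4) → 2 H
  atom 19: C, bond orders sum to 3 (valence 4) → 1 H
  atom 20: O, bond orders sum to 2 (valence 2) → 0 H
Total hydrogens: 27.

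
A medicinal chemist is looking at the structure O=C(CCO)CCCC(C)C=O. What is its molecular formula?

Walk through each heavy atom and fill implicit hydrogens from standard valence (C 4, N 3, O 2, S 2, halogen 1):
  atom 1: O, bond orders sum to 2 (valence 2) → 0 H
  atom 2: C, bond orders sum to 4 (valence 4) → 0 H
  atom 3: C, bond orders sum to 2 (valence 4) → 2 H
  atom 4: C, bond orders sum to 2 (valence 4) → 2 H
  atom 5: O, bond orders sum to 1 (valence 2) → 1 H
  atom 6: C, bond orders sum to 2 (valence 4) → 2 H
  atom 7: C, bond orders sum to 2 (valence 4) → 2 H
  atom 8: C, bond orders sum to 2 (valence 4) → 2 H
  atom 9: C, bond orders sum to 3 (valence 4) → 1 H
  atom 10: C, bond orders sum to 1 (valence 4) → 3 H
  atom 11: C, bond orders sum to 3 (valence 4) → 1 H
  atom 12: O, bond orders sum to 2 (valence 2) → 0 H
Totals → C:9, H:16, O:3.
In Hill order: C9H16O3.

C9H16O3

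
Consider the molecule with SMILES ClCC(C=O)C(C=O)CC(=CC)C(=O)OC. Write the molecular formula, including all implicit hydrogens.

Walk through each heavy atom and fill implicit hydrogens from standard valence (C 4, N 3, O 2, S 2, halogen 1):
  atom 1: Cl (halogen, monovalent) → 0 H
  atom 2: C, bond orders sum to 2 (valence 4) → 2 H
  atom 3: C, bond orders sum to 3 (valence 4) → 1 H
  atom 4: C, bond orders sum to 3 (valence 4) → 1 H
  atom 5: O, bond orders sum to 2 (valence 2) → 0 H
  atom 6: C, bond orders sum to 3 (valence 4) → 1 H
  atom 7: C, bond orders sum to 3 (valence 4) → 1 H
  atom 8: O, bond orders sum to 2 (valence 2) → 0 H
  atom 9: C, bond orders sum to 2 (valence 4) → 2 H
  atom 10: C, bond orders sum to 4 (valence 4) → 0 H
  atom 11: C, bond orders sum to 3 (valence 4) → 1 H
  atom 12: C, bond orders sum to 1 (valence 4) → 3 H
  atom 13: C, bond orders sum to 4 (valence 4) → 0 H
  atom 14: O, bond orders sum to 2 (valence 2) → 0 H
  atom 15: O, bond orders sum to 2 (valence 2) → 0 H
  atom 16: C, bond orders sum to 1 (valence 4) → 3 H
Totals → C:11, H:15, Cl:1, O:4.
In Hill order: C11H15ClO4.

C11H15ClO4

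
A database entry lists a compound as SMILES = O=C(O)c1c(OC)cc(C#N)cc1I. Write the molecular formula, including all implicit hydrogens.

Walk through each heavy atom and fill implicit hydrogens from standard valence (C 4, N 3, O 2, S 2, halogen 1); for lowercase aromatic atoms, an aromatic c carries 1 H when it has two neighbours and 0 H with three, and aromatic n carries 0 H:
  atom 1: O, bond orders sum to 2 (valence 2) → 0 H
  atom 2: C, bond orders sum to 4 (valence 4) → 0 H
  atom 3: O, bond orders sum to 1 (valence 2) → 1 H
  atom 4: aromatic c, 3 neighbours → 0 H
  atom 5: aromatic c, 3 neighbours → 0 H
  atom 6: O, bond orders sum to 2 (valence 2) → 0 H
  atom 7: C, bond orders sum to 1 (valence 4) → 3 H
  atom 8: aromatic c, 2 neighbours → 1 H
  atom 9: aromatic c, 3 neighbours → 0 H
  atom 10: C, bond orders sum to 4 (valence 4) → 0 H
  atom 11: N, bond orders sum to 3 (valence 3) → 0 H
  atom 12: aromatic c, 2 neighbours → 1 H
  atom 13: aromatic c, 3 neighbours → 0 H
  atom 14: I (halogen, monovalent) → 0 H
Totals → C:9, H:6, I:1, N:1, O:3.
In Hill order: C9H6INO3.

C9H6INO3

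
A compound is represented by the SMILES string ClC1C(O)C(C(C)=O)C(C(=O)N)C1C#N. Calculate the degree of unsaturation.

Degree of unsaturation = (number of rings) + (number of π bonds).
Ring closures in the SMILES: 1.
π bonds: 2 double bonds (each 1 DoU), 1 triple bond (each 2 DoU) → 4 DoU from unsaturation.
Total DoU = 1 + 4 = 5.

5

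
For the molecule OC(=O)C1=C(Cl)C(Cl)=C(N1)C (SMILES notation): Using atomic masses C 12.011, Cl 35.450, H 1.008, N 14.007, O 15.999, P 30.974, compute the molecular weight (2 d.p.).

First, the molecular formula is C6H5Cl2NO2 (counting implicit H from valence).
  C: 6 × 12.011 = 72.066
  Cl: 2 × 35.450 = 70.900
  H: 5 × 1.008 = 5.040
  N: 1 × 14.007 = 14.007
  O: 2 × 15.999 = 31.998
Sum: 6×12.011 + 2×35.450 + 5×1.008 + 1×14.007 + 2×15.999 = 194.011 → 194.01 g/mol.

194.01 g/mol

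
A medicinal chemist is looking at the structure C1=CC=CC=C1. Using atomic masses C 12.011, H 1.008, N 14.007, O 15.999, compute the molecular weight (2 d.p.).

First, the molecular formula is C6H6 (counting implicit H from valence).
  C: 6 × 12.011 = 72.066
  H: 6 × 1.008 = 6.048
Sum: 6×12.011 + 6×1.008 = 78.114 → 78.11 g/mol.

78.11 g/mol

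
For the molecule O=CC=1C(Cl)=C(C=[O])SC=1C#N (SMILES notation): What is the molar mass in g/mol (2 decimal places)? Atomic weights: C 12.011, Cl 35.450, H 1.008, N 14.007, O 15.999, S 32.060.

199.61 g/mol

First, the molecular formula is C7H2ClNO2S (counting implicit H from valence).
  C: 7 × 12.011 = 84.077
  Cl: 1 × 35.450 = 35.450
  H: 2 × 1.008 = 2.016
  N: 1 × 14.007 = 14.007
  O: 2 × 15.999 = 31.998
  S: 1 × 32.060 = 32.060
Sum: 7×12.011 + 1×35.450 + 2×1.008 + 1×14.007 + 2×15.999 + 1×32.060 = 199.608 → 199.61 g/mol.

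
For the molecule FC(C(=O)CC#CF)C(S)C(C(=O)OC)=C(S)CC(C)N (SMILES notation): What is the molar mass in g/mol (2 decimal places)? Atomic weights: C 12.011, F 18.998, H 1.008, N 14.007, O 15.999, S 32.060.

First, the molecular formula is C13H17F2NO3S2 (counting implicit H from valence).
  C: 13 × 12.011 = 156.143
  F: 2 × 18.998 = 37.996
  H: 17 × 1.008 = 17.136
  N: 1 × 14.007 = 14.007
  O: 3 × 15.999 = 47.997
  S: 2 × 32.060 = 64.120
Sum: 13×12.011 + 2×18.998 + 17×1.008 + 1×14.007 + 3×15.999 + 2×32.060 = 337.399 → 337.40 g/mol.

337.40 g/mol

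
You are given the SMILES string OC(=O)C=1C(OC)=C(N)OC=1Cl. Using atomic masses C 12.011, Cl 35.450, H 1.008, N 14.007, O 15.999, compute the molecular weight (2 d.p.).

191.57 g/mol

First, the molecular formula is C6H6ClNO4 (counting implicit H from valence).
  C: 6 × 12.011 = 72.066
  Cl: 1 × 35.450 = 35.450
  H: 6 × 1.008 = 6.048
  N: 1 × 14.007 = 14.007
  O: 4 × 15.999 = 63.996
Sum: 6×12.011 + 1×35.450 + 6×1.008 + 1×14.007 + 4×15.999 = 191.567 → 191.57 g/mol.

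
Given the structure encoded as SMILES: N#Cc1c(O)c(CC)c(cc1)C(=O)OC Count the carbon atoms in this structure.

11

Count every carbon token in the SMILES (each C, including those in ring-closure positions and inside branches).
Carbon count: 11.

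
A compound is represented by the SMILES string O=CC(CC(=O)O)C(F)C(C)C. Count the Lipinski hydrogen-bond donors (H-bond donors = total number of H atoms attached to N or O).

Donors: find every N or O and count the H atoms it carries.
  atom 1 (O): bond orders sum to 2 → 0 H
  atom 6 (O): bond orders sum to 2 → 0 H
  atom 7 (O): bond orders sum to 1 → 1 H
Lipinski HBD = 1.

1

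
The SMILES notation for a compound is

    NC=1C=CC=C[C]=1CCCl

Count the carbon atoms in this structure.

Count every carbon token in the SMILES (each C, including those in ring-closure positions and inside branches).
Carbon count: 8.

8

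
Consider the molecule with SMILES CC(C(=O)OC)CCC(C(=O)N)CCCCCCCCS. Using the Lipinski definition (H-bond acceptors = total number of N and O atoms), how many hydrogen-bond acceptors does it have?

N atoms: 1; O atoms: 3.
Lipinski HBA = 1 + 3 = 4.

4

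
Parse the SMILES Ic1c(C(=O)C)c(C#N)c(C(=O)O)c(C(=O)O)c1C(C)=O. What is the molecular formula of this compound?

Walk through each heavy atom and fill implicit hydrogens from standard valence (C 4, N 3, O 2, S 2, halogen 1); for lowercase aromatic atoms, an aromatic c carries 1 H when it has two neighbours and 0 H with three, and aromatic n carries 0 H:
  atom 1: I (halogen, monovalent) → 0 H
  atom 2: aromatic c, 3 neighbours → 0 H
  atom 3: aromatic c, 3 neighbours → 0 H
  atom 4: C, bond orders sum to 4 (valence 4) → 0 H
  atom 5: O, bond orders sum to 2 (valence 2) → 0 H
  atom 6: C, bond orders sum to 1 (valence 4) → 3 H
  atom 7: aromatic c, 3 neighbours → 0 H
  atom 8: C, bond orders sum to 4 (valence 4) → 0 H
  atom 9: N, bond orders sum to 3 (valence 3) → 0 H
  atom 10: aromatic c, 3 neighbours → 0 H
  atom 11: C, bond orders sum to 4 (valence 4) → 0 H
  atom 12: O, bond orders sum to 2 (valence 2) → 0 H
  atom 13: O, bond orders sum to 1 (valence 2) → 1 H
  atom 14: aromatic c, 3 neighbours → 0 H
  atom 15: C, bond orders sum to 4 (valence 4) → 0 H
  atom 16: O, bond orders sum to 2 (valence 2) → 0 H
  atom 17: O, bond orders sum to 1 (valence 2) → 1 H
  atom 18: aromatic c, 3 neighbours → 0 H
  atom 19: C, bond orders sum to 4 (valence 4) → 0 H
  atom 20: C, bond orders sum to 1 (valence 4) → 3 H
  atom 21: O, bond orders sum to 2 (valence 2) → 0 H
Totals → C:13, H:8, I:1, N:1, O:6.
In Hill order: C13H8INO6.

C13H8INO6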